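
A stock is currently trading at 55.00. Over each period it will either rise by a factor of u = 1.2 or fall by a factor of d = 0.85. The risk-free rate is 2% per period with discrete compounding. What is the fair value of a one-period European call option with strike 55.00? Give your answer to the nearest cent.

5.24

Risk-neutral probability p = (1 + 0.02 − 0.85)/(1.2 − 0.85) = 0.1700/0.3500 = 0.4857
Terminal stock prices: S_u = 66, S_d = 46.75
Terminal payoffs (S − K): max(11, 0) = 11, max(-8.25, 0) = 0
Node 0 (S = 55): V_0 = 1/1.02·[0.4857·11.0000 + 0.5143·0.0000] = 5.2381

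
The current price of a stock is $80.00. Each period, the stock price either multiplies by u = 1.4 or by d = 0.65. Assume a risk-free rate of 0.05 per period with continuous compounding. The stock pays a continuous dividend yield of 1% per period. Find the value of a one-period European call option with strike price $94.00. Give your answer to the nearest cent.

Per-period risk-free factor R = e^0.05 = 1.0513; dividend-adjusted growth = e^(0.05−0.01) = 1.0408.
Risk-neutral probability p = (1.0408 − 0.65)/(1.4 − 0.65) = 0.3908/0.7500 = 0.5211
Terminal stock prices: S_u = 112, S_d = 52
Terminal payoffs (S − K): max(18, 0) = 18, max(-42, 0) = 0
Node 0 (S = 80): V_0 = e^(−0.05)·[0.5211·18.0000 + 0.4789·0.0000] = 8.9220

$8.92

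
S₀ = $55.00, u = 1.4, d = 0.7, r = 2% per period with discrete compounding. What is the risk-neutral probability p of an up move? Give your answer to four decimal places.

p = 0.4571

Risk-neutral probability p = (1 + 0.02 − 0.7)/(1.4 − 0.7) = 0.3200/0.7000 = 0.4571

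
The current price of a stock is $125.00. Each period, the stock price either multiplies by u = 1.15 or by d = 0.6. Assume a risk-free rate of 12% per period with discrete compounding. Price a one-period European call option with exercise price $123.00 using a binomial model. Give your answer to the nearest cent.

Risk-neutral probability p = (1 + 0.12 − 0.6)/(1.15 − 0.6) = 0.5200/0.5500 = 0.9455
Terminal stock prices: S_u = 143.8, S_d = 75
Terminal payoffs (S − K): max(20.75, 0) = 20.75, max(-48, 0) = 0
Node 0 (S = 125): V_0 = 1/1.12·[0.9455·20.7500 + 0.0545·0.0000] = 17.5162

$17.52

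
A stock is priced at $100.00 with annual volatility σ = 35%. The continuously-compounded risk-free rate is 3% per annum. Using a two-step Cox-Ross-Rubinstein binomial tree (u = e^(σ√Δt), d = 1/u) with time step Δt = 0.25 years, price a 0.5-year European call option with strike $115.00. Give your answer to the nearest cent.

$6.05

CRR parameters: u = e^(σ√Δt) = e^(0.35·√0.25) = 1.1912, d = 1/u = 0.8395
Per-period rate: rΔt = 0.03·0.25 = 0.0075, so R = e^0.0075 = 1.0075
Risk-neutral probability p = (e^0.0075 − 0.8395)/(1.1912 − 0.8395) = 0.1681/0.3518 = 0.4778
Terminal stock prices: S_uu = 141.9, S_ud = 100, S_dd = 70.47
Terminal payoffs (S − K): max(26.91, 0) = 26.91, max(-15, 0) = 0, max(-44.53, 0) = 0
Node u (S = 119.1): V_u = e^(−0.0075)·[0.4778·26.9068 + 0.5222·0.0000] = 12.7589
Node d (S = 83.95): V_d = e^(−0.0075)·[0.4778·0.0000 + 0.5222·0.0000] = 0.0000
Node 0 (S = 100): V_0 = e^(−0.0075)·[0.4778·12.7589 + 0.5222·0.0000] = 6.0502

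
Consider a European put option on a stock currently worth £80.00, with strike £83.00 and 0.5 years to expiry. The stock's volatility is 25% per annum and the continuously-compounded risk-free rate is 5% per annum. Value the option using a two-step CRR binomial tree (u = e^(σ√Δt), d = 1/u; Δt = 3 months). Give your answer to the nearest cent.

£6.13

CRR parameters: u = e^(σ√Δt) = e^(0.25·√0.25) = 1.1331, d = 1/u = 0.8825
Per-period rate: rΔt = 0.05·0.25 = 0.0125, so R = e^0.0125 = 1.0126
Risk-neutral probability p = (e^0.0125 − 0.8825)/(1.1331 − 0.8825) = 0.1301/0.2507 = 0.5190
Terminal stock prices: S_uu = 102.7, S_ud = 80, S_dd = 62.3
Terminal payoffs (K − S): max(-19.72, 0) = 0, max(3, 0) = 3, max(20.7, 0) = 20.7
Node u (S = 90.65): V_u = e^(−0.0125)·[0.5190·0.0000 + 0.4810·3.0000] = 1.4252
Node d (S = 70.6): V_d = e^(−0.0125)·[0.5190·3.0000 + 0.4810·20.6959] = 11.3692
Node 0 (S = 80): V_0 = e^(−0.0125)·[0.5190·1.4252 + 0.4810·11.3692] = 6.1314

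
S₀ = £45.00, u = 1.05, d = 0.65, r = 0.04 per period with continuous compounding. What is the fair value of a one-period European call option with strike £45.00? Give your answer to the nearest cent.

Risk-neutral probability p = (e^0.04 − 0.65)/(1.05 − 0.65) = 0.3908/0.4000 = 0.9770
Terminal stock prices: S_u = 47.25, S_d = 29.25
Terminal payoffs (S − K): max(2.25, 0) = 2.25, max(-15.75, 0) = 0
Node 0 (S = 45): V_0 = e^(−0.04)·[0.9770·2.2500 + 0.0230·0.0000] = 2.1121

£2.11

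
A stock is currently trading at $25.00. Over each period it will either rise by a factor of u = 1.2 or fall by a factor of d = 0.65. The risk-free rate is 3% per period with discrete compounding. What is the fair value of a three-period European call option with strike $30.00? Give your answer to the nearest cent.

Risk-neutral probability p = (1 + 0.03 − 0.65)/(1.2 − 0.65) = 0.3800/0.5500 = 0.6909
Terminal stock prices: S_uuu = 43.2, S_uud = 23.4, S_udd = 12.68, S_ddd = 6.866
Terminal payoffs (S − K): max(13.2, 0) = 13.2, max(-6.6, 0) = 0, max(-17.32, 0) = 0, max(-23.13, 0) = 0
Node uu (S = 36): V_uu = 1/1.03·[0.6909·13.2000 + 0.3091·0.0000] = 8.8544
Node ud (S = 19.5): V_ud = 1/1.03·[0.6909·0.0000 + 0.3091·0.0000] = 0.0000
Node dd (S = 10.56): V_dd = 1/1.03·[0.6909·0.0000 + 0.3091·0.0000] = 0.0000
Node u (S = 30): V_u = 1/1.03·[0.6909·8.8544 + 0.3091·0.0000] = 5.9394
Node d (S = 16.25): V_d = 1/1.03·[0.6909·0.0000 + 0.3091·0.0000] = 0.0000
Node 0 (S = 25): V_0 = 1/1.03·[0.6909·5.9394 + 0.3091·0.0000] = 3.9841

$3.98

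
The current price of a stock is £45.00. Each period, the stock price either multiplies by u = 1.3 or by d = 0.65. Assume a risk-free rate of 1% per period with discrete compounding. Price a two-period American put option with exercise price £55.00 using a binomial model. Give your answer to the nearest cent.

£15.49

Risk-neutral probability p = (1 + 0.01 − 0.65)/(1.3 − 0.65) = 0.3600/0.6500 = 0.5538
Terminal stock prices: S_uu = 76.05, S_ud = 38.02, S_dd = 19.01
Terminal payoffs (K − S): max(-21.05, 0) = 0, max(16.98, 0) = 16.98, max(35.99, 0) = 35.99
Node u (S = 58.5): continuation = 1/1.01·[0.5538·0.0000 + 0.4462·16.9750] = 7.4985; exercise value = 0.0000 ≤ continuation, so V_u = 7.4985
Node d (S = 29.25): continuation = 1/1.01·[0.5538·16.9750 + 0.4462·35.9875] = 25.2054; exercise value = 25.7500 > continuation, so V_d = 25.7500 (exercise)
Node 0 (S = 45): continuation = 1/1.01·[0.5538·7.4985 + 0.4462·25.7500] = 15.4866; exercise value = 10.0000 ≤ continuation, so V_0 = 15.4866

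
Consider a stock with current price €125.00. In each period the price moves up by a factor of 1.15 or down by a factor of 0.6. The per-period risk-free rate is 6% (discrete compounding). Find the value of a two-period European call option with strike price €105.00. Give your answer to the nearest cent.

Risk-neutral probability p = (1 + 0.06 − 0.6)/(1.15 − 0.6) = 0.4600/0.5500 = 0.8364
Terminal stock prices: S_uu = 165.3, S_ud = 86.25, S_dd = 45
Terminal payoffs (S − K): max(60.31, 0) = 60.31, max(-18.75, 0) = 0, max(-60, 0) = 0
Node u (S = 143.8): V_u = 1/1.06·[0.8364·60.3125 + 0.1636·0.0000] = 47.5879
Node d (S = 75): V_d = 1/1.06·[0.8364·0.0000 + 0.1636·0.0000] = 0.0000
Node 0 (S = 125): V_0 = 1/1.06·[0.8364·47.5879 + 0.1636·0.0000] = 37.5479

€37.55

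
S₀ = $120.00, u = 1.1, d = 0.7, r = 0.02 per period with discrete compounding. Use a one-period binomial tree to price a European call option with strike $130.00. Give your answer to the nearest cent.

Risk-neutral probability p = (1 + 0.02 − 0.7)/(1.1 − 0.7) = 0.3200/0.4000 = 0.8000
Terminal stock prices: S_u = 132, S_d = 84
Terminal payoffs (S − K): max(2, 0) = 2, max(-46, 0) = 0
Node 0 (S = 120): V_0 = 1/1.02·[0.8000·2.0000 + 0.2000·0.0000] = 1.5686

$1.57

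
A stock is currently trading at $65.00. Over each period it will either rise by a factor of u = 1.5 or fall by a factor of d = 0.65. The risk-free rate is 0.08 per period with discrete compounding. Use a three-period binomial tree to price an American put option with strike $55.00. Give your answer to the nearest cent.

Risk-neutral probability p = (1 + 0.08 − 0.65)/(1.5 − 0.65) = 0.4300/0.8500 = 0.5059
Terminal stock prices: S_uuu = 219.4, S_uud = 95.06, S_udd = 41.19, S_ddd = 17.85
Terminal payoffs (K − S): max(-164.4, 0) = 0, max(-40.06, 0) = 0, max(13.81, 0) = 13.81, max(37.15, 0) = 37.15
Node uu (S = 146.2): continuation = 1/1.08·[0.5059·0.0000 + 0.4941·0.0000] = 0.0000; exercise value = 0.0000 ≤ continuation, so V_uu = 0.0000
Node ud (S = 63.38): continuation = 1/1.08·[0.5059·0.0000 + 0.4941·13.8062] = 6.3166; exercise value = 0.0000 ≤ continuation, so V_ud = 6.3166
Node dd (S = 27.46): continuation = 1/1.08·[0.5059·13.8062 + 0.4941·37.1494] = 23.4634; exercise value = 27.5375 > continuation, so V_dd = 27.5375 (exercise)
Node u (S = 97.5): continuation = 1/1.08·[0.5059·0.0000 + 0.4941·6.3166] = 2.8899; exercise value = 0.0000 ≤ continuation, so V_u = 2.8899
Node d (S = 42.25): continuation = 1/1.08·[0.5059·6.3166 + 0.4941·27.5375] = 15.5576; exercise value = 12.7500 ≤ continuation, so V_d = 15.5576
Node 0 (S = 65): continuation = 1/1.08·[0.5059·2.8899 + 0.4941·15.5576] = 8.4715; exercise value = 0.0000 ≤ continuation, so V_0 = 8.4715

$8.47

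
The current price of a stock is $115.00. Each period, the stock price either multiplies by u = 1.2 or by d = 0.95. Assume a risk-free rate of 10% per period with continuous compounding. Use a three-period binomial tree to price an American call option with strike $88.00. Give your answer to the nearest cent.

$49.81

Risk-neutral probability p = (e^0.1 − 0.95)/(1.2 − 0.95) = 0.1552/0.2500 = 0.6207
Terminal stock prices: S_uuu = 198.7, S_uud = 157.3, S_udd = 124.5, S_ddd = 98.6
Terminal payoffs (S − K): max(110.7, 0) = 110.7, max(69.32, 0) = 69.32, max(36.55, 0) = 36.55, max(10.6, 0) = 10.6
Node uu (S = 165.6): continuation = e^(−0.1)·[0.6207·110.7200 + 0.3793·69.3200] = 85.9743; exercise value = 77.6000 ≤ continuation, so V_uu = 85.9743
Node ud (S = 131.1): continuation = e^(−0.1)·[0.6207·69.3200 + 0.3793·36.5450] = 51.4743; exercise value = 43.1000 ≤ continuation, so V_ud = 51.4743
Node dd (S = 103.8): continuation = e^(−0.1)·[0.6207·36.5450 + 0.3793·10.5981] = 24.1618; exercise value = 15.7875 ≤ continuation, so V_dd = 24.1618
Node u (S = 138): continuation = e^(−0.1)·[0.6207·85.9743 + 0.3793·51.4743] = 65.9517; exercise value = 50.0000 ≤ continuation, so V_u = 65.9517
Node d (S = 109.2): continuation = e^(−0.1)·[0.6207·51.4743 + 0.3793·24.1618] = 37.2017; exercise value = 21.2500 ≤ continuation, so V_d = 37.2017
Node 0 (S = 115): continuation = e^(−0.1)·[0.6207·65.9517 + 0.3793·37.2017] = 49.8080; exercise value = 27.0000 ≤ continuation, so V_0 = 49.8080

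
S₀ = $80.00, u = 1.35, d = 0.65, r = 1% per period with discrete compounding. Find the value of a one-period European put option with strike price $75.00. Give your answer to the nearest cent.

$11.06

Risk-neutral probability p = (1 + 0.01 − 0.65)/(1.35 − 0.65) = 0.3600/0.7000 = 0.5143
Terminal stock prices: S_u = 108, S_d = 52
Terminal payoffs (K − S): max(-33, 0) = 0, max(23, 0) = 23
Node 0 (S = 80): V_0 = 1/1.01·[0.5143·0.0000 + 0.4857·23.0000] = 11.0608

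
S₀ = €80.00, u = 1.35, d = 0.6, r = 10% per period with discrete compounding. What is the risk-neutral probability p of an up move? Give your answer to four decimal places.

p = 0.6667

Risk-neutral probability p = (1 + 0.1 − 0.6)/(1.35 − 0.6) = 0.5000/0.7500 = 0.6667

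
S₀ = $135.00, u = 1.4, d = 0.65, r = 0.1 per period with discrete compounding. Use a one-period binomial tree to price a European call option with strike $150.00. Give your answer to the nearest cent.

$21.27

Risk-neutral probability p = (1 + 0.1 − 0.65)/(1.4 − 0.65) = 0.4500/0.7500 = 0.6000
Terminal stock prices: S_u = 189, S_d = 87.75
Terminal payoffs (S − K): max(39, 0) = 39, max(-62.25, 0) = 0
Node 0 (S = 135): V_0 = 1/1.1·[0.6000·39.0000 + 0.4000·0.0000] = 21.2727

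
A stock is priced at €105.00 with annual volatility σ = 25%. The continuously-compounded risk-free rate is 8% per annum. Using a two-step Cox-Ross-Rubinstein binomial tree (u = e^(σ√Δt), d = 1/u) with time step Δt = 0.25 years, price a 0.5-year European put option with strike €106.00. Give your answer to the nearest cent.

€5.20

CRR parameters: u = e^(σ√Δt) = e^(0.25·√0.25) = 1.1331, d = 1/u = 0.8825
Per-period rate: rΔt = 0.08·0.25 = 0.02, so R = e^0.02 = 1.0202
Risk-neutral probability p = (e^0.02 − 0.8825)/(1.1331 − 0.8825) = 0.1377/0.2507 = 0.5494
Terminal stock prices: S_uu = 134.8, S_ud = 105, S_dd = 81.77
Terminal payoffs (K − S): max(-28.82, 0) = 0, max(1, 0) = 1, max(24.23, 0) = 24.23
Node u (S = 119): V_u = e^(−0.02)·[0.5494·0.0000 + 0.4506·1.0000] = 0.4417
Node d (S = 92.66): V_d = e^(−0.02)·[0.5494·1.0000 + 0.4506·24.2259] = 11.2389
Node 0 (S = 105): V_0 = e^(−0.02)·[0.5494·0.4417 + 0.4506·11.2389] = 5.2020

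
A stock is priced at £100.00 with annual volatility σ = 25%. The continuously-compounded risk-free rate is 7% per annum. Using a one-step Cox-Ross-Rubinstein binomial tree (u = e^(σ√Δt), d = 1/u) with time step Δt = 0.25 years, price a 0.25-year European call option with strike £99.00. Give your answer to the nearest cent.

£7.58

CRR parameters: u = e^(σ√Δt) = e^(0.25·√0.25) = 1.1331, d = 1/u = 0.8825
Per-period rate: rΔt = 0.07·0.25 = 0.0175, so R = e^0.0175 = 1.0177
Risk-neutral probability p = (e^0.0175 − 0.8825)/(1.1331 − 0.8825) = 0.1352/0.2507 = 0.5392
Terminal stock prices: S_u = 113.3, S_d = 88.25
Terminal payoffs (S − K): max(14.31, 0) = 14.31, max(-10.75, 0) = 0
Node 0 (S = 100): V_0 = e^(−0.0175)·[0.5392·14.3148 + 0.4608·0.0000] = 7.5850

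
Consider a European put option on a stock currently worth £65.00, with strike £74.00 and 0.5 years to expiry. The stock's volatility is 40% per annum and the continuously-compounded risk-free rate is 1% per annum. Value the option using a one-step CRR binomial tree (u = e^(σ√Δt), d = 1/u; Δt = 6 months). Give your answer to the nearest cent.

£13.98

CRR parameters: u = e^(σ√Δt) = e^(0.4·√0.5) = 1.3269, d = 1/u = 0.7536
Per-period rate: rΔt = 0.01·0.5 = 0.005, so R = e^0.005 = 1.0050
Risk-neutral probability p = (e^0.005 − 0.7536)/(1.3269 − 0.7536) = 0.2514/0.5733 = 0.4385
Terminal stock prices: S_u = 86.25, S_d = 48.99
Terminal payoffs (K − S): max(-12.25, 0) = 0, max(25.01, 0) = 25.01
Node 0 (S = 65): V_0 = e^(−0.005)·[0.4385·0.0000 + 0.5615·25.0135] = 13.9750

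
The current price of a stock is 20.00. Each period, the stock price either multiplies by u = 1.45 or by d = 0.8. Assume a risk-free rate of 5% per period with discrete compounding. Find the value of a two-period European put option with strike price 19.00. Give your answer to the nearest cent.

Risk-neutral probability p = (1 + 0.05 − 0.8)/(1.45 − 0.8) = 0.2500/0.6500 = 0.3846
Terminal stock prices: S_uu = 42.05, S_ud = 23.2, S_dd = 12.8
Terminal payoffs (K − S): max(-23.05, 0) = 0, max(-4.2, 0) = 0, max(6.2, 0) = 6.2
Node u (S = 29): V_u = 1/1.05·[0.3846·0.0000 + 0.6154·0.0000] = 0.0000
Node d (S = 16): V_d = 1/1.05·[0.3846·0.0000 + 0.6154·6.2000] = 3.6337
Node 0 (S = 20): V_0 = 1/1.05·[0.3846·0.0000 + 0.6154·3.6337] = 2.1296

2.13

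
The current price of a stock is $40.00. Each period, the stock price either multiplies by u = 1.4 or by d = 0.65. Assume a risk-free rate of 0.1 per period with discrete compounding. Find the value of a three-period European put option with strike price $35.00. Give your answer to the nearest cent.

$3.61

Risk-neutral probability p = (1 + 0.1 − 0.65)/(1.4 − 0.65) = 0.4500/0.7500 = 0.6000
Terminal stock prices: S_uuu = 109.8, S_uud = 50.96, S_udd = 23.66, S_ddd = 10.98
Terminal payoffs (K − S): max(-74.76, 0) = 0, max(-15.96, 0) = 0, max(11.34, 0) = 11.34, max(24.02, 0) = 24.02
Node uu (S = 78.4): V_uu = 1/1.1·[0.6000·0.0000 + 0.4000·0.0000] = 0.0000
Node ud (S = 36.4): V_ud = 1/1.1·[0.6000·0.0000 + 0.4000·11.3400] = 4.1236
Node dd (S = 16.9): V_dd = 1/1.1·[0.6000·11.3400 + 0.4000·24.0150] = 14.9182
Node u (S = 56): V_u = 1/1.1·[0.6000·0.0000 + 0.4000·4.1236] = 1.4995
Node d (S = 26): V_d = 1/1.1·[0.6000·4.1236 + 0.4000·14.9182] = 7.6740
Node 0 (S = 40): V_0 = 1/1.1·[0.6000·1.4995 + 0.4000·7.6740] = 3.6085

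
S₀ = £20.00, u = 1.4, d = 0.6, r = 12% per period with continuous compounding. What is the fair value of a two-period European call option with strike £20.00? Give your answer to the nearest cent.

£6.57

Risk-neutral probability p = (e^0.12 − 0.6)/(1.4 − 0.6) = 0.5275/0.8000 = 0.6594
Terminal stock prices: S_uu = 39.2, S_ud = 16.8, S_dd = 7.2
Terminal payoffs (S − K): max(19.2, 0) = 19.2, max(-3.2, 0) = 0, max(-12.8, 0) = 0
Node u (S = 28): V_u = e^(−0.12)·[0.6594·19.2000 + 0.3406·0.0000] = 11.2283
Node d (S = 12): V_d = e^(−0.12)·[0.6594·0.0000 + 0.3406·0.0000] = 0.0000
Node 0 (S = 20): V_0 = e^(−0.12)·[0.6594·11.2283 + 0.3406·0.0000] = 6.5664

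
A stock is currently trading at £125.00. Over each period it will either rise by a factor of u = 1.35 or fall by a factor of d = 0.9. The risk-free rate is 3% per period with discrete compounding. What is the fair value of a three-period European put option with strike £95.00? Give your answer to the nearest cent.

£1.28

Risk-neutral probability p = (1 + 0.03 − 0.9)/(1.35 − 0.9) = 0.1300/0.4500 = 0.2889
Terminal stock prices: S_uuu = 307.5, S_uud = 205, S_udd = 136.7, S_ddd = 91.13
Terminal payoffs (K − S): max(-212.5, 0) = 0, max(-110, 0) = 0, max(-41.69, 0) = 0, max(3.875, 0) = 3.875
Node uu (S = 227.8): V_uu = 1/1.03·[0.2889·0.0000 + 0.7111·0.0000] = 0.0000
Node ud (S = 151.9): V_ud = 1/1.03·[0.2889·0.0000 + 0.7111·0.0000] = 0.0000
Node dd (S = 101.2): V_dd = 1/1.03·[0.2889·0.0000 + 0.7111·3.8750] = 2.6753
Node u (S = 168.8): V_u = 1/1.03·[0.2889·0.0000 + 0.7111·0.0000] = 0.0000
Node d (S = 112.5): V_d = 1/1.03·[0.2889·0.0000 + 0.7111·2.6753] = 1.8470
Node 0 (S = 125): V_0 = 1/1.03·[0.2889·0.0000 + 0.7111·1.8470] = 1.2752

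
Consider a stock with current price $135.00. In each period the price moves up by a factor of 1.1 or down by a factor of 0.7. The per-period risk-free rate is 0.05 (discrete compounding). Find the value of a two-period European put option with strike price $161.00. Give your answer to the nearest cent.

$12.66

Risk-neutral probability p = (1 + 0.05 − 0.7)/(1.1 − 0.7) = 0.3500/0.4000 = 0.8750
Terminal stock prices: S_uu = 163.4, S_ud = 103.9, S_dd = 66.15
Terminal payoffs (K − S): max(-2.35, 0) = 0, max(57.05, 0) = 57.05, max(94.85, 0) = 94.85
Node u (S = 148.5): V_u = 1/1.05·[0.8750·0.0000 + 0.1250·57.0500] = 6.7917
Node d (S = 94.5): V_d = 1/1.05·[0.8750·57.0500 + 0.1250·94.8500] = 58.8333
Node 0 (S = 135): V_0 = 1/1.05·[0.8750·6.7917 + 0.1250·58.8333] = 12.6637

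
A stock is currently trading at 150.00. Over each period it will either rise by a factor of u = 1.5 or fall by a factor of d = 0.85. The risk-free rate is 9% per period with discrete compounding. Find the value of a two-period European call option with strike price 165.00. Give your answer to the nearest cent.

Risk-neutral probability p = (1 + 0.09 − 0.85)/(1.5 − 0.85) = 0.2400/0.6500 = 0.3692
Terminal stock prices: S_uu = 337.5, S_ud = 191.2, S_dd = 108.4
Terminal payoffs (S − K): max(172.5, 0) = 172.5, max(26.25, 0) = 26.25, max(-56.63, 0) = 0
Node u (S = 225): V_u = 1/1.09·[0.3692·172.5000 + 0.6308·26.2500] = 73.6239
Node d (S = 127.5): V_d = 1/1.09·[0.3692·26.2500 + 0.6308·0.0000] = 8.8920
Node 0 (S = 150): V_0 = 1/1.09·[0.3692·73.6239 + 0.6308·8.8920] = 30.0853

30.09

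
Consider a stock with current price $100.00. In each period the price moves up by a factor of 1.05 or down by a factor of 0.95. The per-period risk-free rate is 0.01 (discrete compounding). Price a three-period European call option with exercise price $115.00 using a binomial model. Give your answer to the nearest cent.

$0.16

Risk-neutral probability p = (1 + 0.01 − 0.95)/(1.05 − 0.95) = 0.0600/0.1000 = 0.6000
Terminal stock prices: S_uuu = 115.8, S_uud = 104.7, S_udd = 94.76, S_ddd = 85.74
Terminal payoffs (S − K): max(0.7625, 0) = 0.7625, max(-10.26, 0) = 0, max(-20.24, 0) = 0, max(-29.26, 0) = 0
Node uu (S = 110.2): V_uu = 1/1.01·[0.6000·0.7625 + 0.4000·0.0000] = 0.4530
Node ud (S = 99.75): V_ud = 1/1.01·[0.6000·0.0000 + 0.4000·0.0000] = 0.0000
Node dd (S = 90.25): V_dd = 1/1.01·[0.6000·0.0000 + 0.4000·0.0000] = 0.0000
Node u (S = 105): V_u = 1/1.01·[0.6000·0.4530 + 0.4000·0.0000] = 0.2691
Node d (S = 95): V_d = 1/1.01·[0.6000·0.0000 + 0.4000·0.0000] = 0.0000
Node 0 (S = 100): V_0 = 1/1.01·[0.6000·0.2691 + 0.4000·0.0000] = 0.1599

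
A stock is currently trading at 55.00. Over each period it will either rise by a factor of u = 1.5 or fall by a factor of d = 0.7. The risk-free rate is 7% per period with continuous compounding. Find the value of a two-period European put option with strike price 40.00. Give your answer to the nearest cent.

3.24

Risk-neutral probability p = (e^0.07 − 0.7)/(1.5 − 0.7) = 0.3725/0.8000 = 0.4656
Terminal stock prices: S_uu = 123.8, S_ud = 57.75, S_dd = 26.95
Terminal payoffs (K − S): max(-83.75, 0) = 0, max(-17.75, 0) = 0, max(13.05, 0) = 13.05
Node u (S = 82.5): V_u = e^(−0.07)·[0.4656·0.0000 + 0.5344·0.0000] = 0.0000
Node d (S = 38.5): V_d = e^(−0.07)·[0.4656·0.0000 + 0.5344·13.0500] = 6.5020
Node 0 (S = 55): V_0 = e^(−0.07)·[0.4656·0.0000 + 0.5344·6.5020] = 3.2396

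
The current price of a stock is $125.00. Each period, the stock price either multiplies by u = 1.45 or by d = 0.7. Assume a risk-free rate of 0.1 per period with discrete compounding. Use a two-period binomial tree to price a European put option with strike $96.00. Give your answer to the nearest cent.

Risk-neutral probability p = (1 + 0.1 − 0.7)/(1.45 − 0.7) = 0.4000/0.7500 = 0.5333
Terminal stock prices: S_uu = 262.8, S_ud = 126.9, S_dd = 61.25
Terminal payoffs (K − S): max(-166.8, 0) = 0, max(-30.87, 0) = 0, max(34.75, 0) = 34.75
Node u (S = 181.2): V_u = 1/1.1·[0.5333·0.0000 + 0.4667·0.0000] = 0.0000
Node d (S = 87.5): V_d = 1/1.1·[0.5333·0.0000 + 0.4667·34.7500] = 14.7424
Node 0 (S = 125): V_0 = 1/1.1·[0.5333·0.0000 + 0.4667·14.7424] = 6.2544

$6.25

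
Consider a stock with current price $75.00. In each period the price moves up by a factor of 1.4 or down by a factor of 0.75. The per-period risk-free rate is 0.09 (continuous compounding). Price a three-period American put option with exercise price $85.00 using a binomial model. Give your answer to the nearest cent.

$14.68

Risk-neutral probability p = (e^0.09 − 0.75)/(1.4 − 0.75) = 0.3442/0.6500 = 0.5295
Terminal stock prices: S_uuu = 205.8, S_uud = 110.2, S_udd = 59.06, S_ddd = 31.64
Terminal payoffs (K − S): max(-120.8, 0) = 0, max(-25.25, 0) = 0, max(25.94, 0) = 25.94, max(53.36, 0) = 53.36
Node uu (S = 147): continuation = e^(−0.09)·[0.5295·0.0000 + 0.4705·0.0000] = 0.0000; exercise value = 0.0000 ≤ continuation, so V_uu = 0.0000
Node ud (S = 78.75): continuation = e^(−0.09)·[0.5295·0.0000 + 0.4705·25.9375] = 11.1533; exercise value = 6.2500 ≤ continuation, so V_ud = 11.1533
Node dd (S = 42.19): continuation = e^(−0.09)·[0.5295·25.9375 + 0.4705·53.3594] = 35.4967; exercise value = 42.8125 > continuation, so V_dd = 42.8125 (exercise)
Node u (S = 105): continuation = e^(−0.09)·[0.5295·0.0000 + 0.4705·11.1533] = 4.7960; exercise value = 0.0000 ≤ continuation, so V_u = 4.7960
Node d (S = 56.25): continuation = e^(−0.09)·[0.5295·11.1533 + 0.4705·42.8125] = 23.8070; exercise value = 28.7500 > continuation, so V_d = 28.7500 (exercise)
Node 0 (S = 75): continuation = e^(−0.09)·[0.5295·4.7960 + 0.4705·28.7500] = 14.6836; exercise value = 10.0000 ≤ continuation, so V_0 = 14.6836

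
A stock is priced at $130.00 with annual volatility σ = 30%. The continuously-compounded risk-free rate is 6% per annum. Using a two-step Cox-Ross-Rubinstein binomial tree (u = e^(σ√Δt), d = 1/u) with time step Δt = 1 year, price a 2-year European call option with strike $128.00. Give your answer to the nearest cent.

CRR parameters: u = e^(σ√Δt) = e^(0.3·√1) = 1.3499, d = 1/u = 0.7408
Per-period rate: rΔt = 0.06·1 = 0.06, so R = e^0.06 = 1.0618
Risk-neutral probability p = (e^0.06 − 0.7408)/(1.3499 − 0.7408) = 0.3210/0.6090 = 0.5271
Terminal stock prices: S_uu = 236.9, S_ud = 130, S_dd = 71.35
Terminal payoffs (S − K): max(108.9, 0) = 108.9, max(2, 0) = 2, max(-56.65, 0) = 0
Node u (S = 175.5): V_u = e^(−0.06)·[0.5271·108.8754 + 0.4729·2.0000] = 54.9358
Node d (S = 96.31): V_d = e^(−0.06)·[0.5271·2.0000 + 0.4729·0.0000] = 0.9928
Node 0 (S = 130): V_0 = e^(−0.06)·[0.5271·54.9358 + 0.4729·0.9928] = 27.7119

$27.71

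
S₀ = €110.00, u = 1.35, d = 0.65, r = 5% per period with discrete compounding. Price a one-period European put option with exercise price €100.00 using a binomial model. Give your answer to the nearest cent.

€11.63

Risk-neutral probability p = (1 + 0.05 − 0.65)/(1.35 − 0.65) = 0.4000/0.7000 = 0.5714
Terminal stock prices: S_u = 148.5, S_d = 71.5
Terminal payoffs (K − S): max(-48.5, 0) = 0, max(28.5, 0) = 28.5
Node 0 (S = 110): V_0 = 1/1.05·[0.5714·0.0000 + 0.4286·28.5000] = 11.6327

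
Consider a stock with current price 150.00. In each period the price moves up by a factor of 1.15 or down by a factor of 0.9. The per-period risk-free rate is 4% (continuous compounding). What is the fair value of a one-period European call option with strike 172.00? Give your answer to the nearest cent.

Risk-neutral probability p = (e^0.04 − 0.9)/(1.15 − 0.9) = 0.1408/0.2500 = 0.5632
Terminal stock prices: S_u = 172.5, S_d = 135
Terminal payoffs (S − K): max(0.5, 0) = 0.5, max(-37, 0) = 0
Node 0 (S = 150): V_0 = e^(−0.04)·[0.5632·0.5000 + 0.4368·0.0000] = 0.2706

0.27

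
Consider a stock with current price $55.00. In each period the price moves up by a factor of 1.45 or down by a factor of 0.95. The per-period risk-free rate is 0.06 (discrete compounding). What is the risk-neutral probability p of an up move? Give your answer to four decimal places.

p = 0.2200

Risk-neutral probability p = (1 + 0.06 − 0.95)/(1.45 − 0.95) = 0.1100/0.5000 = 0.2200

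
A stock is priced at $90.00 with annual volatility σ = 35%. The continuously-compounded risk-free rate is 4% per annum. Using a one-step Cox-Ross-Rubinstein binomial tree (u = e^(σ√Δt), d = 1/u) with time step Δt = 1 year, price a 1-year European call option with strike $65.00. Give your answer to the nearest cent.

$28.35

CRR parameters: u = e^(σ√Δt) = e^(0.35·√1) = 1.4191, d = 1/u = 0.7047
Per-period rate: rΔt = 0.04·1 = 0.04, so R = e^0.04 = 1.0408
Risk-neutral probability p = (e^0.04 − 0.7047)/(1.4191 − 0.7047) = 0.3361/0.7144 = 0.4705
Terminal stock prices: S_u = 127.7, S_d = 63.42
Terminal payoffs (S − K): max(62.72, 0) = 62.72, max(-1.578, 0) = 0
Node 0 (S = 90): V_0 = e^(−0.04)·[0.4705·62.7161 + 0.5295·0.0000] = 28.3515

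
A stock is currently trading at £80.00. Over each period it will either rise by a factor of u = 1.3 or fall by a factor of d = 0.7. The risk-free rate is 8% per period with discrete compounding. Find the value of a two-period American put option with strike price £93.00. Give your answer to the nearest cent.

£16.58

Risk-neutral probability p = (1 + 0.08 − 0.7)/(1.3 − 0.7) = 0.3800/0.6000 = 0.6333
Terminal stock prices: S_uu = 135.2, S_ud = 72.8, S_dd = 39.2
Terminal payoffs (K − S): max(-42.2, 0) = 0, max(20.2, 0) = 20.2, max(53.8, 0) = 53.8
Node u (S = 104): continuation = 1/1.08·[0.6333·0.0000 + 0.3667·20.2000] = 6.8580; exercise value = 0.0000 ≤ continuation, so V_u = 6.8580
Node d (S = 56): continuation = 1/1.08·[0.6333·20.2000 + 0.3667·53.8000] = 30.1111; exercise value = 37.0000 > continuation, so V_d = 37.0000 (exercise)
Node 0 (S = 80): continuation = 1/1.08·[0.6333·6.8580 + 0.3667·37.0000] = 16.5834; exercise value = 13.0000 ≤ continuation, so V_0 = 16.5834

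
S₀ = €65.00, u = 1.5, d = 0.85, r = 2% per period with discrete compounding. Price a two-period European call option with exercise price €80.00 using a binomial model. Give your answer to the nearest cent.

Risk-neutral probability p = (1 + 0.02 − 0.85)/(1.5 − 0.85) = 0.1700/0.6500 = 0.2615
Terminal stock prices: S_uu = 146.2, S_ud = 82.88, S_dd = 46.96
Terminal payoffs (S − K): max(66.25, 0) = 66.25, max(2.875, 0) = 2.875, max(-33.04, 0) = 0
Node u (S = 97.5): V_u = 1/1.02·[0.2615·66.2500 + 0.7385·2.8750] = 19.0686
Node d (S = 55.25): V_d = 1/1.02·[0.2615·2.8750 + 0.7385·0.0000] = 0.7372
Node 0 (S = 65): V_0 = 1/1.02·[0.2615·19.0686 + 0.7385·0.7372] = 5.4231

€5.42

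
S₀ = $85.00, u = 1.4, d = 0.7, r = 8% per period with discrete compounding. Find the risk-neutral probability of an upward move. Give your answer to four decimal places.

Risk-neutral probability p = (1 + 0.08 − 0.7)/(1.4 − 0.7) = 0.3800/0.7000 = 0.5429

p = 0.5429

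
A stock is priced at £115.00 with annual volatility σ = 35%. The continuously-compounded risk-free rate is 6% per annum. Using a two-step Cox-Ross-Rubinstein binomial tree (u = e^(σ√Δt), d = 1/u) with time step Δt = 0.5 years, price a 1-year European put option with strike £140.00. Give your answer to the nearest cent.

CRR parameters: u = e^(σ√Δt) = e^(0.35·√0.5) = 1.2808, d = 1/u = 0.7808
Per-period rate: rΔt = 0.06·0.5 = 0.03, so R = e^0.03 = 1.0305
Risk-neutral probability p = (e^0.03 − 0.7808)/(1.2808 − 0.7808) = 0.2497/0.5000 = 0.4993
Terminal stock prices: S_uu = 188.7, S_ud = 115, S_dd = 70.1
Terminal payoffs (K − S): max(-48.65, 0) = 0, max(25, 0) = 25, max(69.9, 0) = 69.9
Node u (S = 147.3): V_u = e^(−0.03)·[0.4993·0.0000 + 0.5007·25.0000] = 12.1464
Node d (S = 89.79): V_d = e^(−0.03)·[0.4993·25.0000 + 0.5007·69.8976] = 46.0750
Node 0 (S = 115): V_0 = e^(−0.03)·[0.4993·12.1464 + 0.5007·46.0750] = 28.2719

£28.27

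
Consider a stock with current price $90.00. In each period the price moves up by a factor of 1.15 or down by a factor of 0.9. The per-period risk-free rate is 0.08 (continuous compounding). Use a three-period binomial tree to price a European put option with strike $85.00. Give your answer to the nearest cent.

Risk-neutral probability p = (e^0.08 − 0.9)/(1.15 − 0.9) = 0.1833/0.2500 = 0.7331
Terminal stock prices: S_uuu = 136.9, S_uud = 107.1, S_udd = 83.83, S_ddd = 65.61
Terminal payoffs (K − S): max(-51.88, 0) = 0, max(-22.12, 0) = 0, max(1.165, 0) = 1.165, max(19.39, 0) = 19.39
Node uu (S = 119): V_uu = e^(−0.08)·[0.7331·0.0000 + 0.2669·0.0000] = 0.0000
Node ud (S = 93.15): V_ud = e^(−0.08)·[0.7331·0.0000 + 0.2669·1.1650] = 0.2870
Node dd (S = 72.9): V_dd = e^(−0.08)·[0.7331·1.1650 + 0.2669·19.3900] = 5.5649
Node u (S = 103.5): V_u = e^(−0.08)·[0.7331·0.0000 + 0.2669·0.2870] = 0.0707
Node d (S = 81): V_d = e^(−0.08)·[0.7331·0.2870 + 0.2669·5.5649] = 1.5651
Node 0 (S = 90): V_0 = e^(−0.08)·[0.7331·0.0707 + 0.2669·1.5651] = 0.4334

$0.43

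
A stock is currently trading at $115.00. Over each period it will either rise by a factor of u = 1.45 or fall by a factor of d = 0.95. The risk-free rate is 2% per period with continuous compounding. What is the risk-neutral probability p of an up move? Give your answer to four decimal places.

Risk-neutral probability p = (e^0.02 − 0.95)/(1.45 − 0.95) = 0.0702/0.5000 = 0.1404

p = 0.1404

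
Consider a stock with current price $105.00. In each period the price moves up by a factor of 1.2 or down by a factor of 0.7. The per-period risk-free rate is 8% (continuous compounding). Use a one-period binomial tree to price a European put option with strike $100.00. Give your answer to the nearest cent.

Risk-neutral probability p = (e^0.08 − 0.7)/(1.2 − 0.7) = 0.3833/0.5000 = 0.7666
Terminal stock prices: S_u = 126, S_d = 73.5
Terminal payoffs (K − S): max(-26, 0) = 0, max(26.5, 0) = 26.5
Node 0 (S = 105): V_0 = e^(−0.08)·[0.7666·0.0000 + 0.2334·26.5000] = 5.7102

$5.71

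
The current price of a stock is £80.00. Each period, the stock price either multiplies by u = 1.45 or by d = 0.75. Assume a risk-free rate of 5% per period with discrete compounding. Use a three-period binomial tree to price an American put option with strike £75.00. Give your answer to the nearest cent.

£11.24

Risk-neutral probability p = (1 + 0.05 − 0.75)/(1.45 − 0.75) = 0.3000/0.7000 = 0.4286
Terminal stock prices: S_uuu = 243.9, S_uud = 126.1, S_udd = 65.25, S_ddd = 33.75
Terminal payoffs (K − S): max(-168.9, 0) = 0, max(-51.15, 0) = 0, max(9.75, 0) = 9.75, max(41.25, 0) = 41.25
Node uu (S = 168.2): continuation = 1/1.05·[0.4286·0.0000 + 0.5714·0.0000] = 0.0000; exercise value = 0.0000 ≤ continuation, so V_uu = 0.0000
Node ud (S = 87): continuation = 1/1.05·[0.4286·0.0000 + 0.5714·9.7500] = 5.3061; exercise value = 0.0000 ≤ continuation, so V_ud = 5.3061
Node dd (S = 45): continuation = 1/1.05·[0.4286·9.7500 + 0.5714·41.2500] = 26.4286; exercise value = 30.0000 > continuation, so V_dd = 30.0000 (exercise)
Node u (S = 116): continuation = 1/1.05·[0.4286·0.0000 + 0.5714·5.3061] = 2.8877; exercise value = 0.0000 ≤ continuation, so V_u = 2.8877
Node d (S = 60): continuation = 1/1.05·[0.4286·5.3061 + 0.5714·30.0000] = 18.4923; exercise value = 15.0000 ≤ continuation, so V_d = 18.4923
Node 0 (S = 80): continuation = 1/1.05·[0.4286·2.8877 + 0.5714·18.4923] = 11.2425; exercise value = 0.0000 ≤ continuation, so V_0 = 11.2425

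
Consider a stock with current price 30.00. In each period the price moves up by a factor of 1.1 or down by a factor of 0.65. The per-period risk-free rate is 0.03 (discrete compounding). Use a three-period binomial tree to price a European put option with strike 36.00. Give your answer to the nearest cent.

Risk-neutral probability p = (1 + 0.03 − 0.65)/(1.1 − 0.65) = 0.3800/0.4500 = 0.8444
Terminal stock prices: S_uuu = 39.93, S_uud = 23.6, S_udd = 13.94, S_ddd = 8.239
Terminal payoffs (K − S): max(-3.93, 0) = 0, max(12.4, 0) = 12.4, max(22.06, 0) = 22.06, max(27.76, 0) = 27.76
Node uu (S = 36.3): V_uu = 1/1.03·[0.8444·0.0000 + 0.1556·12.4050] = 1.8735
Node ud (S = 21.45): V_ud = 1/1.03·[0.8444·12.4050 + 0.1556·22.0575] = 13.5015
Node dd (S = 12.68): V_dd = 1/1.03·[0.8444·22.0575 + 0.1556·27.7613] = 22.2765
Node u (S = 33): V_u = 1/1.03·[0.8444·1.8735 + 0.1556·13.5015] = 3.5750
Node d (S = 19.5): V_d = 1/1.03·[0.8444·13.5015 + 0.1556·22.2765] = 14.4335
Node 0 (S = 30): V_0 = 1/1.03·[0.8444·3.5750 + 0.1556·14.4335] = 5.1108

5.11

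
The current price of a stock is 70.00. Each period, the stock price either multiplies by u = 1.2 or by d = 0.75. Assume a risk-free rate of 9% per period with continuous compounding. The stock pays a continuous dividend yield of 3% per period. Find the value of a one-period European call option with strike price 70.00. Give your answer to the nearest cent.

8.87

Per-period risk-free factor R = e^0.09 = 1.0942; dividend-adjusted growth = e^(0.09−0.03) = 1.0618.
Risk-neutral probability p = (1.0618 − 0.75)/(1.2 − 0.75) = 0.3118/0.4500 = 0.6930
Terminal stock prices: S_u = 84, S_d = 52.5
Terminal payoffs (S − K): max(14, 0) = 14, max(-17.5, 0) = 0
Node 0 (S = 70): V_0 = e^(−0.09)·[0.6930·14.0000 + 0.3070·0.0000] = 8.8666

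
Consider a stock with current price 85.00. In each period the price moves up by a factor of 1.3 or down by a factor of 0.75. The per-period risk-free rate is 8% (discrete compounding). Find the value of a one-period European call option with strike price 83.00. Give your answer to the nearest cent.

15.28

Risk-neutral probability p = (1 + 0.08 − 0.75)/(1.3 − 0.75) = 0.3300/0.5500 = 0.6000
Terminal stock prices: S_u = 110.5, S_d = 63.75
Terminal payoffs (S − K): max(27.5, 0) = 27.5, max(-19.25, 0) = 0
Node 0 (S = 85): V_0 = 1/1.08·[0.6000·27.5000 + 0.4000·0.0000] = 15.2778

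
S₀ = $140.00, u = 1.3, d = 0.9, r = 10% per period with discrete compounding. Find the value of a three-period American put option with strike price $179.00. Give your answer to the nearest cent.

$39.00

Risk-neutral probability p = (1 + 0.1 − 0.9)/(1.3 − 0.9) = 0.2000/0.4000 = 0.5000
Terminal stock prices: S_uuu = 307.6, S_uud = 212.9, S_udd = 147.4, S_ddd = 102.1
Terminal payoffs (K − S): max(-128.6, 0) = 0, max(-33.94, 0) = 0, max(31.58, 0) = 31.58, max(76.94, 0) = 76.94
Node uu (S = 236.6): continuation = 1/1.1·[0.5000·0.0000 + 0.5000·0.0000] = 0.0000; exercise value = 0.0000 ≤ continuation, so V_uu = 0.0000
Node ud (S = 163.8): continuation = 1/1.1·[0.5000·0.0000 + 0.5000·31.5800] = 14.3545; exercise value = 15.2000 > continuation, so V_ud = 15.2000 (exercise)
Node dd (S = 113.4): continuation = 1/1.1·[0.5000·31.5800 + 0.5000·76.9400] = 49.3273; exercise value = 65.6000 > continuation, so V_dd = 65.6000 (exercise)
Node u (S = 182): continuation = 1/1.1·[0.5000·0.0000 + 0.5000·15.2000] = 6.9091; exercise value = 0.0000 ≤ continuation, so V_u = 6.9091
Node d (S = 126): continuation = 1/1.1·[0.5000·15.2000 + 0.5000·65.6000] = 36.7273; exercise value = 53.0000 > continuation, so V_d = 53.0000 (exercise)
Node 0 (S = 140): continuation = 1/1.1·[0.5000·6.9091 + 0.5000·53.0000] = 27.2314; exercise value = 39.0000 > continuation, so V_0 = 39.0000 (exercise)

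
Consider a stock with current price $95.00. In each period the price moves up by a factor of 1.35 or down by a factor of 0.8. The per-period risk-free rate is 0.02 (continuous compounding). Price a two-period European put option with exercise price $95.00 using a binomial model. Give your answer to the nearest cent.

Risk-neutral probability p = (e^0.02 − 0.8)/(1.35 − 0.8) = 0.2202/0.5500 = 0.4004
Terminal stock prices: S_uu = 173.1, S_ud = 102.6, S_dd = 60.8
Terminal payoffs (K − S): max(-78.14, 0) = 0, max(-7.6, 0) = 0, max(34.2, 0) = 34.2
Node u (S = 128.2): V_u = e^(−0.02)·[0.4004·0.0000 + 0.5996·0.0000] = 0.0000
Node d (S = 76): V_d = e^(−0.02)·[0.4004·0.0000 + 0.5996·34.2000] = 20.1014
Node 0 (S = 95): V_0 = e^(−0.02)·[0.4004·0.0000 + 0.5996·20.1014] = 11.8148

$11.81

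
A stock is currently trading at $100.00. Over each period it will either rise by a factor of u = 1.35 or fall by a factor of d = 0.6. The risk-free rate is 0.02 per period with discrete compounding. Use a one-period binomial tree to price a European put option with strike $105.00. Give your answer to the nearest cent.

$19.41

Risk-neutral probability p = (1 + 0.02 − 0.6)/(1.35 − 0.6) = 0.4200/0.7500 = 0.5600
Terminal stock prices: S_u = 135, S_d = 60
Terminal payoffs (K − S): max(-30, 0) = 0, max(45, 0) = 45
Node 0 (S = 100): V_0 = 1/1.02·[0.5600·0.0000 + 0.4400·45.0000] = 19.4118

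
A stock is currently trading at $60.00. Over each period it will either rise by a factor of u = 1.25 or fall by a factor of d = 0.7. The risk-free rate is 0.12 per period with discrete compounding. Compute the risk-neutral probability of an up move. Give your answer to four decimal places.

Risk-neutral probability p = (1 + 0.12 − 0.7)/(1.25 − 0.7) = 0.4200/0.5500 = 0.7636

p = 0.7636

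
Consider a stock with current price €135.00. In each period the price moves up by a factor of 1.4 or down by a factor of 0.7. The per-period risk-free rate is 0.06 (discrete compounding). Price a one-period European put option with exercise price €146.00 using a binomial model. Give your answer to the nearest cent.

Risk-neutral probability p = (1 + 0.06 − 0.7)/(1.4 − 0.7) = 0.3600/0.7000 = 0.5143
Terminal stock prices: S_u = 189, S_d = 94.5
Terminal payoffs (K − S): max(-43, 0) = 0, max(51.5, 0) = 51.5
Node 0 (S = 135): V_0 = 1/1.06·[0.5143·0.0000 + 0.4857·51.5000] = 23.5984

€23.60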